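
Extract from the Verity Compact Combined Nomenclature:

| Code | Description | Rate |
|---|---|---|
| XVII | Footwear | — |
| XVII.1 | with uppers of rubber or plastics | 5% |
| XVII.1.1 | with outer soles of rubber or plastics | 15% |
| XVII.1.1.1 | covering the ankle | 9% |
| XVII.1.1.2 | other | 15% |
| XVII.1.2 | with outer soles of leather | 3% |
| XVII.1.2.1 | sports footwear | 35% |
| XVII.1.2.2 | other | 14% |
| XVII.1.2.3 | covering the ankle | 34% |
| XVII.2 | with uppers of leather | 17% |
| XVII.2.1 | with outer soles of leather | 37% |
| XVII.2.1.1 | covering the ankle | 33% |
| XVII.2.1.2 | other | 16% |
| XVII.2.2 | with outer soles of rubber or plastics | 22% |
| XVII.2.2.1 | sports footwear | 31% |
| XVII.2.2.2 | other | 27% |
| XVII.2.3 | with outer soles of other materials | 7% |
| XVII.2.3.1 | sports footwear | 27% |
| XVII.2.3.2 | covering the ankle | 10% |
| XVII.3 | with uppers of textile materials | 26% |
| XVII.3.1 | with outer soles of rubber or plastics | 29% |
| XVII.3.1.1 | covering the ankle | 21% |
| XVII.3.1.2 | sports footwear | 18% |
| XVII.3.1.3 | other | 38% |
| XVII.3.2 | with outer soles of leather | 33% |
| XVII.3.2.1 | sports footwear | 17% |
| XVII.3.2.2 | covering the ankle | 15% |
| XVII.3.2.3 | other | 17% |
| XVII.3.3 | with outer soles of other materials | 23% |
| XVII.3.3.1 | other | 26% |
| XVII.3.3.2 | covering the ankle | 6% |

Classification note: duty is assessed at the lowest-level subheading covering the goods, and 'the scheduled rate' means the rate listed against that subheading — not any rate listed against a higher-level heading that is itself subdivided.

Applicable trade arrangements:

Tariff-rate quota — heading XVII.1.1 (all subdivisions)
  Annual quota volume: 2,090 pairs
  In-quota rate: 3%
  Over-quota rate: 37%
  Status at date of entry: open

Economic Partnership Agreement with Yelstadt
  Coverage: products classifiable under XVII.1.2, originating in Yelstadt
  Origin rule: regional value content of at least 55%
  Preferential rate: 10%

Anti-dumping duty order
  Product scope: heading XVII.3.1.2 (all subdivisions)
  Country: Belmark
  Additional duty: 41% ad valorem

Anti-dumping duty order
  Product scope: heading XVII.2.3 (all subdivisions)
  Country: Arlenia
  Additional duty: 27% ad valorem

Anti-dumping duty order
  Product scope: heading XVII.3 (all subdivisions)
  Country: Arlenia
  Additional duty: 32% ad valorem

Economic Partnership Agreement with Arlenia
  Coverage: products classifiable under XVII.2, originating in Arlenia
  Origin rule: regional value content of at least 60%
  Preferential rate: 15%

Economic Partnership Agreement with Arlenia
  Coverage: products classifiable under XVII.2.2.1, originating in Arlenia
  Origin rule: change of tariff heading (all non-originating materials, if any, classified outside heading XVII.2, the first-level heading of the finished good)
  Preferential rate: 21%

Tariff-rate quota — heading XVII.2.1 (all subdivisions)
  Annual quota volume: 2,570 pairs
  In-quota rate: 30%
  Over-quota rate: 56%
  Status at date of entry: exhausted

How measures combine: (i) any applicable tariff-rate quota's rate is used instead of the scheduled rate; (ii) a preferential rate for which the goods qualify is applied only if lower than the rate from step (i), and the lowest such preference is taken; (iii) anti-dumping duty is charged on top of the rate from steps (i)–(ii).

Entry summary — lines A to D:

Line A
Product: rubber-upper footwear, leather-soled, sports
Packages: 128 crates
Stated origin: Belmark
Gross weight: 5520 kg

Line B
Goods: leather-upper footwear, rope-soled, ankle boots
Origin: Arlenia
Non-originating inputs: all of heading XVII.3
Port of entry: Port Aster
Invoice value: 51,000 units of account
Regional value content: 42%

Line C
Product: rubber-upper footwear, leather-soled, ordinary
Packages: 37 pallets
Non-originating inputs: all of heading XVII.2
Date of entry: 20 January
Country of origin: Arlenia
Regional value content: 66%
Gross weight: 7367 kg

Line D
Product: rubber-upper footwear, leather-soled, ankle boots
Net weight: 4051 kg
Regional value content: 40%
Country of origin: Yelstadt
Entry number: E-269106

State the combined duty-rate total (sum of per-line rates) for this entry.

Line A: rubber-upper → XVII.1; leather-soled → XVII.1.2; sports → XVII.1.2.1. Scheduled 35%. No special measure applies. → 35%.
Line B: leather-upper → XVII.2; rope-soled → XVII.2.3; ankle boots → XVII.2.3.2. Scheduled 10%. Arlenia agreement on XVII.2: RVC < 60%; Arlenia agreement on XVII.2.2.1: XVII.2.3.2 not covered; anti-dumping (Arlenia, XVII.2.3): +27%; total 10% + 27% = 37%. → 37%.
Line C: rubber-upper → XVII.1; leather-soled → XVII.1.2; ordinary → XVII.1.2.2. Scheduled 14%. Arlenia agreement on XVII.2: XVII.1.2.2 not covered; Arlenia agreement on XVII.2.2.1: XVII.1.2.2 not covered. → 14%.
Line D: rubber-upper → XVII.1; leather-soled → XVII.1.2; ankle boots → XVII.1.2.3. Scheduled 34%. Yelstadt agreement on XVII.1.2: RVC < 55%. → 34%.
Sum: 35% + 37% + 14% + 34% = 120%.

120%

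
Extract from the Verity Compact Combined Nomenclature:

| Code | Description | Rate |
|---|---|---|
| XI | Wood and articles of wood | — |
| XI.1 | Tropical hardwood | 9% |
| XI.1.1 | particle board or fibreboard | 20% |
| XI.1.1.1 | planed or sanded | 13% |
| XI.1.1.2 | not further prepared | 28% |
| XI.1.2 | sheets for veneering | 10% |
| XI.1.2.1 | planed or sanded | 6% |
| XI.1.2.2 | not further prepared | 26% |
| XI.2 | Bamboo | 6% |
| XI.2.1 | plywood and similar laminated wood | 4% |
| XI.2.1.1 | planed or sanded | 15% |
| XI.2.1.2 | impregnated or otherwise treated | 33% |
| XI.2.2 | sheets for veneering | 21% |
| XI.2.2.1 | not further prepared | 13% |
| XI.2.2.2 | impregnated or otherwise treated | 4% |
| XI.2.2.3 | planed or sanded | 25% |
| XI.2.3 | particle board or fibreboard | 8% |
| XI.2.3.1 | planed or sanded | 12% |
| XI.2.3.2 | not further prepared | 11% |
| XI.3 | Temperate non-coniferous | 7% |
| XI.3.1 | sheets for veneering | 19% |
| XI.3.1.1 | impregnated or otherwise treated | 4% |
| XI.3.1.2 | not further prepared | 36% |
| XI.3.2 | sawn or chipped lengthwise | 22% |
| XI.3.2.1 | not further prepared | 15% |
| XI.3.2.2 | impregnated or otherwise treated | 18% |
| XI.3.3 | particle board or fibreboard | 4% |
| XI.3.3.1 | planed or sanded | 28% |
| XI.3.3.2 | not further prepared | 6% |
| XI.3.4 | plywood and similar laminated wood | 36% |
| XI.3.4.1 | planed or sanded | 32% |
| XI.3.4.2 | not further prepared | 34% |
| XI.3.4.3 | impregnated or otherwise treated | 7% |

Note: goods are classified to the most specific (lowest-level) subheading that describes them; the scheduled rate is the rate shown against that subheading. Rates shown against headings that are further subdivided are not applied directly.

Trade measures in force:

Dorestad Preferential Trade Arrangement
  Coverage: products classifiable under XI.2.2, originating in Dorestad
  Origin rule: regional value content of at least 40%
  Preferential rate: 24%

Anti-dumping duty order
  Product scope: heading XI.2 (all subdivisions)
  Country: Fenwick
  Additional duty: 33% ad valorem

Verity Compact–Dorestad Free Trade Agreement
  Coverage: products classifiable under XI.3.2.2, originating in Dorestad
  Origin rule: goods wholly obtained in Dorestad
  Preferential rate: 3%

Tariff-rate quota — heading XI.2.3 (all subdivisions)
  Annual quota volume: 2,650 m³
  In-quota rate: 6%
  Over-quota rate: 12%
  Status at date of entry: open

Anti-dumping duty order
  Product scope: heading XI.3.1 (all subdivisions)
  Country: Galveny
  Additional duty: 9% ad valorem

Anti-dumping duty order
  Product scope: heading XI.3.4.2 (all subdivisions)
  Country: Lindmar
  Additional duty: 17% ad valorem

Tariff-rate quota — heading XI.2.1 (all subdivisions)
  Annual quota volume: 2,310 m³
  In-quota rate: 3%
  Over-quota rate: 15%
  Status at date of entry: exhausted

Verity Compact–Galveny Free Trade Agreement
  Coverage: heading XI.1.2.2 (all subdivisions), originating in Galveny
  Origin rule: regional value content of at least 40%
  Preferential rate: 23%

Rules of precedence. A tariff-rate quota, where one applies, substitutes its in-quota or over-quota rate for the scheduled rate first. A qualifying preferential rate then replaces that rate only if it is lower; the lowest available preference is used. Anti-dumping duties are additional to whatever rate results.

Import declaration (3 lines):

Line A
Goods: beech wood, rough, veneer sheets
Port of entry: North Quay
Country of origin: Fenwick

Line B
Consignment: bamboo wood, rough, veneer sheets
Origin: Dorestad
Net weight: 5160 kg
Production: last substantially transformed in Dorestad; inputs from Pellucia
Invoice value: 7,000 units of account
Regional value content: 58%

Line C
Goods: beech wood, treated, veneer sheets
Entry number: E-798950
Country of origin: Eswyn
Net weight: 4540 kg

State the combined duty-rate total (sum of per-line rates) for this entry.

Line A: beech → XI.3; veneer sheets → XI.3.1; rough → XI.3.1.2. Scheduled 36%. No special measure applies. → 36%.
Line B: bamboo → XI.2; veneer sheets → XI.2.2; rough → XI.2.2.1. Scheduled 13%. Dorestad agreement on XI.2.2: RVC ≥ 40% → 24% available; Dorestad agreement on XI.3.2.2: XI.2.2.1 not covered; preference 24% not lower than 13% → no reduction. → 13%.
Line C: beech → XI.3; veneer sheets → XI.3.1; treated → XI.3.1.1. Scheduled 4%. No special measure applies. → 4%.
Sum: 36% + 13% + 4% = 53%.

53%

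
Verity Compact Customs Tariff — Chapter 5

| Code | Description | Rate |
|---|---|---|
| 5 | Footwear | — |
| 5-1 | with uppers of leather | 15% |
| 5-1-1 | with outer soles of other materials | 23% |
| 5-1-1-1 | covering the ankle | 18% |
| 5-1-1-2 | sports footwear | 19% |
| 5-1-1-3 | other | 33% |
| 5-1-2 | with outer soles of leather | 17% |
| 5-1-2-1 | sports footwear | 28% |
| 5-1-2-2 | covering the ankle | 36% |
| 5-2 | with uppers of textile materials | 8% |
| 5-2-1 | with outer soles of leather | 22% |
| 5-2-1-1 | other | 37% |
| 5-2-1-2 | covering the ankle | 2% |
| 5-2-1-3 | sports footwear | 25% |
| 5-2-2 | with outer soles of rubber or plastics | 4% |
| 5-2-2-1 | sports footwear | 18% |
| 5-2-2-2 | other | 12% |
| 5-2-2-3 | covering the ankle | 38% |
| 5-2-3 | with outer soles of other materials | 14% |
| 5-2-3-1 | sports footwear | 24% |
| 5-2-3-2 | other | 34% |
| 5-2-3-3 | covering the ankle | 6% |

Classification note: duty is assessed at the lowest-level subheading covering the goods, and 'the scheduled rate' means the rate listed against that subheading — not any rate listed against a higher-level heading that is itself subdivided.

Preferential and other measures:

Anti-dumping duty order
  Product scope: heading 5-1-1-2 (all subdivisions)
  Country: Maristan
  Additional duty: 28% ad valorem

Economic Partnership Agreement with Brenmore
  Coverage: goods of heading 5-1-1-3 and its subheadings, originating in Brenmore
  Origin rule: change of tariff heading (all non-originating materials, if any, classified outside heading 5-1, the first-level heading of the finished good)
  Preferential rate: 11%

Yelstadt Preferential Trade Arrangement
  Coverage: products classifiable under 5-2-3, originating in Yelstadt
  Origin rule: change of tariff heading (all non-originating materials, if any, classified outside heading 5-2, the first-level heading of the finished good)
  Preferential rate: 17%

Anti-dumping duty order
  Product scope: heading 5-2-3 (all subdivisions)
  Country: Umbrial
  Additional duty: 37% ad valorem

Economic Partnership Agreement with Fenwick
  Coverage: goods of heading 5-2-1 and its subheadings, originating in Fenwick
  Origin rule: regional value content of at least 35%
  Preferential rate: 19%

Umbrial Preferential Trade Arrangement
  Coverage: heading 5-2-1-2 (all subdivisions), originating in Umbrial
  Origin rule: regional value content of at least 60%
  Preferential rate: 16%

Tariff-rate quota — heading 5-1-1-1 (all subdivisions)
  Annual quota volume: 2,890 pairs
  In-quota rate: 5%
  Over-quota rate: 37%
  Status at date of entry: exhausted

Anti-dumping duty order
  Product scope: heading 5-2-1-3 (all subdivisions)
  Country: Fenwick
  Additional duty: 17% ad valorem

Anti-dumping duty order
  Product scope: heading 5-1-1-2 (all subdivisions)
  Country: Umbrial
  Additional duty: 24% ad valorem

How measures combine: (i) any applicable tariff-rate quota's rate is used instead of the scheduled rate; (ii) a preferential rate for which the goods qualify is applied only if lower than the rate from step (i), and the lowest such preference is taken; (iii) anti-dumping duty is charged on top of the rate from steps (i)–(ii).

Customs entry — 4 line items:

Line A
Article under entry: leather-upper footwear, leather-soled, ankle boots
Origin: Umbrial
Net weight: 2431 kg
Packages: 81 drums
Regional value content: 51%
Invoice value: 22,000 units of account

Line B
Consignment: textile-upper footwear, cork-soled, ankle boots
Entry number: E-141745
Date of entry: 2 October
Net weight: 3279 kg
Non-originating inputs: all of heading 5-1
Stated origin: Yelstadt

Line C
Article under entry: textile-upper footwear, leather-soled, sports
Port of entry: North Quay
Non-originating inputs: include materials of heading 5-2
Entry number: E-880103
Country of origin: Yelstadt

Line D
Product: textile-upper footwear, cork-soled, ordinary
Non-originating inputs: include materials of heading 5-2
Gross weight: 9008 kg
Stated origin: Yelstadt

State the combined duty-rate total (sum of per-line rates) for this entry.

101%

Line A: leather-upper → 5-1; leather-soled → 5-1-2; ankle boots → 5-1-2-2. Scheduled 36%. Umbrial agreement on 5-2-1-2: 5-1-2-2 not covered. → 36%.
Line B: textile-upper → 5-2; cork-soled → 5-2-3; ankle boots → 5-2-3-3. Scheduled 6%. Yelstadt agreement on 5-2-3: CTH met → 17% available; preference 17% not lower than 6% → no reduction. → 6%.
Line C: textile-upper → 5-2; leather-soled → 5-2-1; sports → 5-2-1-3. Scheduled 25%. Yelstadt agreement on 5-2-3: 5-2-1-3 not covered. → 25%.
Line D: textile-upper → 5-2; cork-soled → 5-2-3; ordinary → 5-2-3-2. Scheduled 34%. Yelstadt agreement on 5-2-3: CTH not met. → 34%.
Sum: 36% + 6% + 25% + 34% = 101%.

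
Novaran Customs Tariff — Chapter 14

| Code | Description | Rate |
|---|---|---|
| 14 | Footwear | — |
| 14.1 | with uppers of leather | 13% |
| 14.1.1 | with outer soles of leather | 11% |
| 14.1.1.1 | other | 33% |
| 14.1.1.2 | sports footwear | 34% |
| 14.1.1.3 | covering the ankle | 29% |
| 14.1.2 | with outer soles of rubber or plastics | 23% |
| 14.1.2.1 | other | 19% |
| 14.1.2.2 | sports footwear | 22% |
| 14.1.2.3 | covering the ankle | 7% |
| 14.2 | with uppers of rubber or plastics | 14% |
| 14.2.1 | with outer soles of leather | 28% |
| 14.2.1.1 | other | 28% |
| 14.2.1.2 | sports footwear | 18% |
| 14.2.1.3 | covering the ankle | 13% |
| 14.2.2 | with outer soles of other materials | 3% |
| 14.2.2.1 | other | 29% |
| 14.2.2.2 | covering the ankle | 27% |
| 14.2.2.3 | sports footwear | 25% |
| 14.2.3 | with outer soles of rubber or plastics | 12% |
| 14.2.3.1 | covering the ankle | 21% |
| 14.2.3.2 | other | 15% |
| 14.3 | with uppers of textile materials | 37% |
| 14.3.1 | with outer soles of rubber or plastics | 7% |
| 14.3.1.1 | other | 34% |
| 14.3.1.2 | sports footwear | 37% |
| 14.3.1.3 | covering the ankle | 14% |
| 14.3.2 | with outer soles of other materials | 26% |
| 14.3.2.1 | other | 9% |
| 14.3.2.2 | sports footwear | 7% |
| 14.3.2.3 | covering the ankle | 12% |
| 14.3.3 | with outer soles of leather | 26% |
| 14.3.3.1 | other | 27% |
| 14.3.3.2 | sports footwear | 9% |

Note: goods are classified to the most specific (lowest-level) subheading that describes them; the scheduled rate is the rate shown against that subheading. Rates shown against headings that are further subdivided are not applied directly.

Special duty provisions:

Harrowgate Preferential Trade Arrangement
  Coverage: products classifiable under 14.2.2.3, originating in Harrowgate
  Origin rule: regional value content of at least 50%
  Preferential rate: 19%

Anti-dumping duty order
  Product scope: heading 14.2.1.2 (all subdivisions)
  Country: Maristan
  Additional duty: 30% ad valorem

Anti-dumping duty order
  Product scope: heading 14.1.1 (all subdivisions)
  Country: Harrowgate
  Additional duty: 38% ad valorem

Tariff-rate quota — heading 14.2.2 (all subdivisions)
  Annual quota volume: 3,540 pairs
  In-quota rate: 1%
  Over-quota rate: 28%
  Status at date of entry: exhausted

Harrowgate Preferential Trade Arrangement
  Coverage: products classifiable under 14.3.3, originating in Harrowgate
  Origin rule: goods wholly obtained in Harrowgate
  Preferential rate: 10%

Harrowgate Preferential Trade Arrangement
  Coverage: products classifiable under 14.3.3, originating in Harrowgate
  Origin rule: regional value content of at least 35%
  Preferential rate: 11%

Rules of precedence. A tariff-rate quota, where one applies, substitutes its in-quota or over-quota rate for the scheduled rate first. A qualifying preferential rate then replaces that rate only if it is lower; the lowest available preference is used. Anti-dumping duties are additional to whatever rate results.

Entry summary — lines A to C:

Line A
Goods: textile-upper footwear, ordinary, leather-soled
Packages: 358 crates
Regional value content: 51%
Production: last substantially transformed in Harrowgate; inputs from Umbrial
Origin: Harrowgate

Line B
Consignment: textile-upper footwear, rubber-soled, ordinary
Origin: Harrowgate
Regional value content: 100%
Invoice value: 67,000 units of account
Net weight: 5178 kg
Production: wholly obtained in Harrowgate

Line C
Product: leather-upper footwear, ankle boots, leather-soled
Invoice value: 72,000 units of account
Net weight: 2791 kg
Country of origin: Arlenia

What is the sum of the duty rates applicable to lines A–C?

74%

Line A: textile-upper → 14.3; leather-soled → 14.3.3; ordinary → 14.3.3.1. Scheduled 27%. Harrowgate agreement on 14.2.2.3: 14.3.3.1 not covered; Harrowgate agreement on 14.3.3: not wholly obtained; Harrowgate agreement on 14.3.3: RVC ≥ 35% → 11% available; preferential 11%. → 11%.
Line B: textile-upper → 14.3; rubber-soled → 14.3.1; ordinary → 14.3.1.1. Scheduled 34%. Harrowgate agreement on 14.2.2.3: 14.3.1.1 not covered; Harrowgate agreement on 14.3.3: 14.3.1.1 not covered; Harrowgate agreement on 14.3.3: 14.3.1.1 not covered. → 34%.
Line C: leather-upper → 14.1; leather-soled → 14.1.1; ankle boots → 14.1.1.3. Scheduled 29%. No special measure applies. → 29%.
Sum: 11% + 34% + 29% = 74%.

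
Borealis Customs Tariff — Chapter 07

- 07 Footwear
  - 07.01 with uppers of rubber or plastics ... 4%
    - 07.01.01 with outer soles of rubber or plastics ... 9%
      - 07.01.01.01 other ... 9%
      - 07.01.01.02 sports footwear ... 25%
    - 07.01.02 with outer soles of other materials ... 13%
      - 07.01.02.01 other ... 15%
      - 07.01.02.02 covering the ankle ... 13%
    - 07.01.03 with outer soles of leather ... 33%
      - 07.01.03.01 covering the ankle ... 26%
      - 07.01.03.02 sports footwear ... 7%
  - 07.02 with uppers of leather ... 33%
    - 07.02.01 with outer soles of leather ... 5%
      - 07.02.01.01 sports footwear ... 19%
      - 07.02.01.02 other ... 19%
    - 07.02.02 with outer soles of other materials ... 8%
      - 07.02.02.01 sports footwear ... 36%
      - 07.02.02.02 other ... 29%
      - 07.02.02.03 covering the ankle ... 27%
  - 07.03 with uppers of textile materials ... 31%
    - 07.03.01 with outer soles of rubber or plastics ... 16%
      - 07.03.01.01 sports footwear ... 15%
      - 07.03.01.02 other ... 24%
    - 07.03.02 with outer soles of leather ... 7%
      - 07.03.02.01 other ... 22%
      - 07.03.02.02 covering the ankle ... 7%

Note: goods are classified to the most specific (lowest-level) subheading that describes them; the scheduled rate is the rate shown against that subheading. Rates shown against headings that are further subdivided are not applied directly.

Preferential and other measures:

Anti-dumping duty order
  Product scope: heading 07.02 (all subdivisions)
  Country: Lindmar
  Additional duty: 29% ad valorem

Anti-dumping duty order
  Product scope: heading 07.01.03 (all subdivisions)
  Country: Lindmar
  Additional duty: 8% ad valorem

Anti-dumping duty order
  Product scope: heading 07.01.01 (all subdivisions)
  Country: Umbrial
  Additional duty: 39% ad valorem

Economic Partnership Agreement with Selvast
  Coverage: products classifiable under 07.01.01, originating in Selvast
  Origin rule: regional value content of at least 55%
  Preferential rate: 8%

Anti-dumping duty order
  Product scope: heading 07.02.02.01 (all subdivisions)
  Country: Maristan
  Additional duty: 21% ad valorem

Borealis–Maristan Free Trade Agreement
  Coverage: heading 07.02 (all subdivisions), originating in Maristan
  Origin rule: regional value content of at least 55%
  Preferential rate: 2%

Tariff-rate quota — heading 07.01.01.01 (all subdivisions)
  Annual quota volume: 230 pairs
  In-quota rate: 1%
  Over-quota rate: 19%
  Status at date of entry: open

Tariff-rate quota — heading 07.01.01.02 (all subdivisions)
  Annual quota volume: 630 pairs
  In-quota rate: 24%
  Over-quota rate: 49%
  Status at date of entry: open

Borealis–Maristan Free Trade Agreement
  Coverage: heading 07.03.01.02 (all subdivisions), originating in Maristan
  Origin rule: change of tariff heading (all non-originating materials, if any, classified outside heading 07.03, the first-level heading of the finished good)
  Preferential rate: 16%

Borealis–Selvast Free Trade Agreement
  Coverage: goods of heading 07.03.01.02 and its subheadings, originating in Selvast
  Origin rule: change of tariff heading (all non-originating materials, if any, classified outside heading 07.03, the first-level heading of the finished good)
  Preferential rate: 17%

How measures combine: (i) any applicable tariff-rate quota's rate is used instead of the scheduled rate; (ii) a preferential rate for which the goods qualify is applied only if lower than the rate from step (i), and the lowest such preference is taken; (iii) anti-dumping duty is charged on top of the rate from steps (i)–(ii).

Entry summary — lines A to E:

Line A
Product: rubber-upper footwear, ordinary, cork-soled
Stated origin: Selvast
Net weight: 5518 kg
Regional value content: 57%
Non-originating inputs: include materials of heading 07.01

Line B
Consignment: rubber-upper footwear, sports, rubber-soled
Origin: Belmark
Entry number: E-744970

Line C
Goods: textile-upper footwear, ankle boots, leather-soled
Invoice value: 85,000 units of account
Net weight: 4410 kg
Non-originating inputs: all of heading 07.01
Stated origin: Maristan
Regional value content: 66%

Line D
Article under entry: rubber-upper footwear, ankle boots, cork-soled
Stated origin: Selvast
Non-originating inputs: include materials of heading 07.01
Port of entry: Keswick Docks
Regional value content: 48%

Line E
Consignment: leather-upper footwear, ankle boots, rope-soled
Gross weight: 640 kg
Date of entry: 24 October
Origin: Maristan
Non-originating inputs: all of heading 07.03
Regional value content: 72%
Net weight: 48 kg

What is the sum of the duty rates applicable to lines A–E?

Line A: rubber-upper → 07.01; cork-soled → 07.01.02; ordinary → 07.01.02.01. Scheduled 15%. Selvast agreement on 07.01.01: 07.01.02.01 not covered; Selvast agreement on 07.03.01.02: 07.01.02.01 not covered. → 15%.
Line B: rubber-upper → 07.01; rubber-soled → 07.01.01; sports → 07.01.01.02. Scheduled 25%. quota on 07.01.01.02 open → in-quota 24%. → 24%.
Line C: textile-upper → 07.03; leather-soled → 07.03.02; ankle boots → 07.03.02.02. Scheduled 7%. Maristan agreement on 07.02: 07.03.02.02 not covered; Maristan agreement on 07.03.01.02: 07.03.02.02 not covered. → 7%.
Line D: rubber-upper → 07.01; cork-soled → 07.01.02; ankle boots → 07.01.02.02. Scheduled 13%. Selvast agreement on 07.01.01: 07.01.02.02 not covered; Selvast agreement on 07.03.01.02: 07.01.02.02 not covered. → 13%.
Line E: leather-upper → 07.02; rope-soled → 07.02.02; ankle boots → 07.02.02.03. Scheduled 27%. Maristan agreement on 07.02: RVC ≥ 55% → 2% available; Maristan agreement on 07.03.01.02: 07.02.02.03 not covered; preferential 2%. → 2%.
Sum: 15% + 24% + 7% + 13% + 2% = 61%.

61%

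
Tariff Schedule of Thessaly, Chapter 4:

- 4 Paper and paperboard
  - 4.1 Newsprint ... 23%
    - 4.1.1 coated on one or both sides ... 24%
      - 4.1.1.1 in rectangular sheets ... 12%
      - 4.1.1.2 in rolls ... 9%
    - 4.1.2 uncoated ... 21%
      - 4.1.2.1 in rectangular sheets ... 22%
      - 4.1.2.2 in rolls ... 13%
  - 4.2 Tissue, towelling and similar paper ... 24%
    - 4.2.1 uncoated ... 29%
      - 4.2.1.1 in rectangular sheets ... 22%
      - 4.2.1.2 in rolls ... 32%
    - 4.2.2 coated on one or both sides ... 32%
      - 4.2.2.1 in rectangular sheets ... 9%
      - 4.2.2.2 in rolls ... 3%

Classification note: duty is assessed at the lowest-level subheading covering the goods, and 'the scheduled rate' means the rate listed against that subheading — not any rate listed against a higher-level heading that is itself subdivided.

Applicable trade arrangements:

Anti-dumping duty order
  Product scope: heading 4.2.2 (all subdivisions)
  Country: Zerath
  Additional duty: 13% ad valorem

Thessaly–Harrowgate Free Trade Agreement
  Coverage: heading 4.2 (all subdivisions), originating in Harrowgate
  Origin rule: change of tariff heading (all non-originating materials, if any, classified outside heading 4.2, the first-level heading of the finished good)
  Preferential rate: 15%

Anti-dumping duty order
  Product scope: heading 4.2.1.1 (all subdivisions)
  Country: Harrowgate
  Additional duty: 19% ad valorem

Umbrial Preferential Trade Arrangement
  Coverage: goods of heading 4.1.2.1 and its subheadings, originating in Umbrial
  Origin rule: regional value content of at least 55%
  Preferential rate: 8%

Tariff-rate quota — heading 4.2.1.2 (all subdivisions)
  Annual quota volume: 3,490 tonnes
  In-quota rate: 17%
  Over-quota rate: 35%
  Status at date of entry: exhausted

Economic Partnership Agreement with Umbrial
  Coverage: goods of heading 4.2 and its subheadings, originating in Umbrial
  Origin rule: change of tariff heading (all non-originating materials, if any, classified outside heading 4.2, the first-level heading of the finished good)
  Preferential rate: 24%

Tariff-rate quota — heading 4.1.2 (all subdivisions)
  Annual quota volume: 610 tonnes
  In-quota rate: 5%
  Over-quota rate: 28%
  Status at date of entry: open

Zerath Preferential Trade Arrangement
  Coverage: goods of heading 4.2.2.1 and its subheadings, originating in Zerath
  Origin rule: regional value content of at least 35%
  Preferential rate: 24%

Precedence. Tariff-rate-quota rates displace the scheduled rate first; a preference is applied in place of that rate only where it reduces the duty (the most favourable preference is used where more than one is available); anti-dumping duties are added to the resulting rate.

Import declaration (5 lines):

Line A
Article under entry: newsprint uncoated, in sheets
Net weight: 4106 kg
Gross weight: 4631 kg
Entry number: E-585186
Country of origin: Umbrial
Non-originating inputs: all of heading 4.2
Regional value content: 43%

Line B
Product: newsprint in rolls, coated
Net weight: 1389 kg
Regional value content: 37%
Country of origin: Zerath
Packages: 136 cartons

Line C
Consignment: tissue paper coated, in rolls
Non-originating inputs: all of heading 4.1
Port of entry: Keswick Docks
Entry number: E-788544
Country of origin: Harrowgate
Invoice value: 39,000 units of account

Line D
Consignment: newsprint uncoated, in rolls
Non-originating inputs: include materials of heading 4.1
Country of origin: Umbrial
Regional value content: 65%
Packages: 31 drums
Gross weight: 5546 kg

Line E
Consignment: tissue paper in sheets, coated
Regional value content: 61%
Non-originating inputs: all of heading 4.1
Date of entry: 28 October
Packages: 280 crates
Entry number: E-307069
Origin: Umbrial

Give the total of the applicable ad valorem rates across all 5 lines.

31%

Line A: newsprint → 4.1; uncoated → 4.1.2; in sheets → 4.1.2.1. Scheduled 22%. quota on 4.1.2 open → in-quota 5%; Umbrial agreement on 4.1.2.1: RVC < 55%; Umbrial agreement on 4.2: 4.1.2.1 not covered. → 5%.
Line B: newsprint → 4.1; coated → 4.1.1; in rolls → 4.1.1.2. Scheduled 9%. Zerath agreement on 4.2.2.1: 4.1.1.2 not covered. → 9%.
Line C: tissue paper → 4.2; coated → 4.2.2; in rolls → 4.2.2.2. Scheduled 3%. Harrowgate agreement on 4.2: CTH met → 15% available; preference 15% not lower than 3% → no reduction. → 3%.
Line D: newsprint → 4.1; uncoated → 4.1.2; in rolls → 4.1.2.2. Scheduled 13%. quota on 4.1.2 open → in-quota 5%; Umbrial agreement on 4.1.2.1: 4.1.2.2 not covered; Umbrial agreement on 4.2: 4.1.2.2 not covered. → 5%.
Line E: tissue paper → 4.2; coated → 4.2.2; in sheets → 4.2.2.1. Scheduled 9%. Umbrial agreement on 4.1.2.1: 4.2.2.1 not covered; Umbrial agreement on 4.2: CTH met → 24% available; preference 24% not lower than 9% → no reduction. → 9%.
Sum: 5% + 9% + 3% + 5% + 9% = 31%.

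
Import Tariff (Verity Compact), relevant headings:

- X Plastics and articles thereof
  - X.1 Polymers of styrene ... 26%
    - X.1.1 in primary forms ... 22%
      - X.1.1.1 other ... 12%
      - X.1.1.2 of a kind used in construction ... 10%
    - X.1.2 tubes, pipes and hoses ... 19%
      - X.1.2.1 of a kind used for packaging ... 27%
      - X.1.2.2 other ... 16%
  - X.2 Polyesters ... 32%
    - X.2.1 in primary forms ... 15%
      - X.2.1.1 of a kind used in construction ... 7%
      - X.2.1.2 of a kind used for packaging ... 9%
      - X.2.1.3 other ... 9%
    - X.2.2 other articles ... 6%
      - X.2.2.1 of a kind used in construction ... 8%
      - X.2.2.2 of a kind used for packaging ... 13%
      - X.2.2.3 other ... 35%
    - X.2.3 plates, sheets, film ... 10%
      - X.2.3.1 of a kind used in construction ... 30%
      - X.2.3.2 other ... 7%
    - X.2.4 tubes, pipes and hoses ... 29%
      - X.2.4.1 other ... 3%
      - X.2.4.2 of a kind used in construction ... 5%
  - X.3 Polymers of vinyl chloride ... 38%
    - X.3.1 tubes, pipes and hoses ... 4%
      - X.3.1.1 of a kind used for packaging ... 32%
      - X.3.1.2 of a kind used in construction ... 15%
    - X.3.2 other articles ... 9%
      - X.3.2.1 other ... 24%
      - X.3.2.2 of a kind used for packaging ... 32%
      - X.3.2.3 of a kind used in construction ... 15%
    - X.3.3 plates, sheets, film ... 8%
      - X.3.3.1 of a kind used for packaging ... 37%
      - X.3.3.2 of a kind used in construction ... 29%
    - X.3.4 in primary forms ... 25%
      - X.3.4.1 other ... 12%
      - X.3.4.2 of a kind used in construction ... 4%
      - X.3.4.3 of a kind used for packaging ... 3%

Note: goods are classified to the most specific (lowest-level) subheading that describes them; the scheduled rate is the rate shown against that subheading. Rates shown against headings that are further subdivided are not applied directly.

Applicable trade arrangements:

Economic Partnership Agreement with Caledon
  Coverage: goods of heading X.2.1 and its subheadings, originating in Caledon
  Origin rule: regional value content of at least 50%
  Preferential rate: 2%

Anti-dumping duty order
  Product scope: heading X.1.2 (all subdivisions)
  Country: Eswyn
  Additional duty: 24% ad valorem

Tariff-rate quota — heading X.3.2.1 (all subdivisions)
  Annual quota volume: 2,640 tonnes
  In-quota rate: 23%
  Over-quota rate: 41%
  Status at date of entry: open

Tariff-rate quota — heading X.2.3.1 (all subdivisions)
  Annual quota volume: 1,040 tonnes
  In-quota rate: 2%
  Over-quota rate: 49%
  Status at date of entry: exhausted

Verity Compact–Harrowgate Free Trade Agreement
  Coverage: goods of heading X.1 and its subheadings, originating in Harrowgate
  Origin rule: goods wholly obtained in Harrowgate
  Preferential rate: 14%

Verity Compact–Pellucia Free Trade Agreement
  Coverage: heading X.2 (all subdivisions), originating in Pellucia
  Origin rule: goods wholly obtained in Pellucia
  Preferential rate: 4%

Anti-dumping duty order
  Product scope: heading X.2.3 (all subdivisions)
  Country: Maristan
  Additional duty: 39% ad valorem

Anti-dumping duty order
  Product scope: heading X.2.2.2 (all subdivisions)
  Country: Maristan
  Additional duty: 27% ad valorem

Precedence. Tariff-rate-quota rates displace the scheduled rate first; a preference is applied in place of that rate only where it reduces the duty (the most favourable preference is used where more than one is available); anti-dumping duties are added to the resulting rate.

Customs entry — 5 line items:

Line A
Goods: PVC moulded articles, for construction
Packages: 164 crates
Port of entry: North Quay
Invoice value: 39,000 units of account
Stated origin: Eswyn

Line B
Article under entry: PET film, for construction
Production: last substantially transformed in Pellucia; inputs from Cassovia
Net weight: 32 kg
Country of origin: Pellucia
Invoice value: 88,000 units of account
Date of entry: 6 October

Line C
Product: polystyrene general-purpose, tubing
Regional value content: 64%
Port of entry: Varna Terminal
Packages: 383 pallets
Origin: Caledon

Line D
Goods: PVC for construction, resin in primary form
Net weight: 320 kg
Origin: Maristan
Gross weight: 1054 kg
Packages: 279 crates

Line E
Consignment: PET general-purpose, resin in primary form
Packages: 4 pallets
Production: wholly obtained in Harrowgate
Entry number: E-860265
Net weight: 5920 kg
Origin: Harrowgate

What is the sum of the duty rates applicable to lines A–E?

93%

Line A: PVC → X.3; moulded articles → X.3.2; for construction → X.3.2.3. Scheduled 15%. No special measure applies. → 15%.
Line B: PET → X.2; film → X.2.3; for construction → X.2.3.1. Scheduled 30%. quota on X.2.3.1 exhausted → over-quota 49%; Pellucia agreement on X.2: not wholly obtained. → 49%.
Line C: polystyrene → X.1; tubing → X.1.2; general-purpose → X.1.2.2. Scheduled 16%. Caledon agreement on X.2.1: X.1.2.2 not covered. → 16%.
Line D: PVC → X.3; resin in primary form → X.3.4; for construction → X.3.4.2. Scheduled 4%. No special measure applies. → 4%.
Line E: PET → X.2; resin in primary form → X.2.1; general-purpose → X.2.1.3. Scheduled 9%. Harrowgate agreement on X.1: X.2.1.3 not covered. → 9%.
Sum: 15% + 49% + 16% + 4% + 9% = 93%.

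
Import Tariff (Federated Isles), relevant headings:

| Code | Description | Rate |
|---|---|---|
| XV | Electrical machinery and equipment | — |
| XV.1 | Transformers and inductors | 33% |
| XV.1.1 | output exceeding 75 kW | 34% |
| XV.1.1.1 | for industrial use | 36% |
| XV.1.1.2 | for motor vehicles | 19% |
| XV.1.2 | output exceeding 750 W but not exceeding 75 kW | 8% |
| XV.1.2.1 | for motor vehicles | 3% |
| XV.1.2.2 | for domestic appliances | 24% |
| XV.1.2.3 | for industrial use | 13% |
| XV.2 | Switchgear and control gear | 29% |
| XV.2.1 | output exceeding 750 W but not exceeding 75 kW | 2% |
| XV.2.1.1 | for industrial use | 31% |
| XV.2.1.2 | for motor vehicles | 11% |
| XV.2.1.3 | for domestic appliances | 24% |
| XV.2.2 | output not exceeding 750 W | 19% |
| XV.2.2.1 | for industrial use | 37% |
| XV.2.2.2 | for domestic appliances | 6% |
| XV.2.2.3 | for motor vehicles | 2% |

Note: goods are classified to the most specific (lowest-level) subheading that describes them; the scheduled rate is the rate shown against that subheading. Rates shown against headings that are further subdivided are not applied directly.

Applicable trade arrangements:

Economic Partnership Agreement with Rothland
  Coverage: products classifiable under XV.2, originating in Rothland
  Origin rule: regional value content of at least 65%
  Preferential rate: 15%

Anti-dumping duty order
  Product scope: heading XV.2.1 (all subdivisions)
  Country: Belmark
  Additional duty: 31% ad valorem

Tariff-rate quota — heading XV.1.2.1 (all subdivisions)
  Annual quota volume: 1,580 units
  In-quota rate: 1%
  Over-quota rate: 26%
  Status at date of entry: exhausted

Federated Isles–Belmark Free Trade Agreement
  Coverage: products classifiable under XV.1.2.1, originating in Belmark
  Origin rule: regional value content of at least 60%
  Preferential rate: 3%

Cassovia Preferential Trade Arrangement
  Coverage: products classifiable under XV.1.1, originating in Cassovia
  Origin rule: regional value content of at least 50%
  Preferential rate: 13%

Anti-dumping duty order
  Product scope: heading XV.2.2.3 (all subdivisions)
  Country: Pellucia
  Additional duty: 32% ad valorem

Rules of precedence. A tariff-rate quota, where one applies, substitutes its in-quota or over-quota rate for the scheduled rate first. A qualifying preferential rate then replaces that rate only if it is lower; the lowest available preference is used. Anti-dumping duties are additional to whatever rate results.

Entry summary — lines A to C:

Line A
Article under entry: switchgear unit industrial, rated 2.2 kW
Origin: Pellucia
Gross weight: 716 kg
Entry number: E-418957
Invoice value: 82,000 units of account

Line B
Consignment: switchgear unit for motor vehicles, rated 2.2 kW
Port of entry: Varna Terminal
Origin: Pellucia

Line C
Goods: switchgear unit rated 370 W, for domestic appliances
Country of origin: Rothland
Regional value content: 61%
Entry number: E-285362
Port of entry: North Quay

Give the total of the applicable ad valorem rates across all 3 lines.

Line A: switchgear unit → XV.2; rated 2.2 kW → XV.2.1; industrial → XV.2.1.1. Scheduled 31%. No special measure applies. → 31%.
Line B: switchgear unit → XV.2; rated 2.2 kW → XV.2.1; for motor vehicles → XV.2.1.2. Scheduled 11%. No special measure applies. → 11%.
Line C: switchgear unit → XV.2; rated 370 W → XV.2.2; for domestic appliances → XV.2.2.2. Scheduled 6%. Rothland agreement on XV.2: RVC < 65%. → 6%.
Sum: 31% + 11% + 6% = 48%.

48%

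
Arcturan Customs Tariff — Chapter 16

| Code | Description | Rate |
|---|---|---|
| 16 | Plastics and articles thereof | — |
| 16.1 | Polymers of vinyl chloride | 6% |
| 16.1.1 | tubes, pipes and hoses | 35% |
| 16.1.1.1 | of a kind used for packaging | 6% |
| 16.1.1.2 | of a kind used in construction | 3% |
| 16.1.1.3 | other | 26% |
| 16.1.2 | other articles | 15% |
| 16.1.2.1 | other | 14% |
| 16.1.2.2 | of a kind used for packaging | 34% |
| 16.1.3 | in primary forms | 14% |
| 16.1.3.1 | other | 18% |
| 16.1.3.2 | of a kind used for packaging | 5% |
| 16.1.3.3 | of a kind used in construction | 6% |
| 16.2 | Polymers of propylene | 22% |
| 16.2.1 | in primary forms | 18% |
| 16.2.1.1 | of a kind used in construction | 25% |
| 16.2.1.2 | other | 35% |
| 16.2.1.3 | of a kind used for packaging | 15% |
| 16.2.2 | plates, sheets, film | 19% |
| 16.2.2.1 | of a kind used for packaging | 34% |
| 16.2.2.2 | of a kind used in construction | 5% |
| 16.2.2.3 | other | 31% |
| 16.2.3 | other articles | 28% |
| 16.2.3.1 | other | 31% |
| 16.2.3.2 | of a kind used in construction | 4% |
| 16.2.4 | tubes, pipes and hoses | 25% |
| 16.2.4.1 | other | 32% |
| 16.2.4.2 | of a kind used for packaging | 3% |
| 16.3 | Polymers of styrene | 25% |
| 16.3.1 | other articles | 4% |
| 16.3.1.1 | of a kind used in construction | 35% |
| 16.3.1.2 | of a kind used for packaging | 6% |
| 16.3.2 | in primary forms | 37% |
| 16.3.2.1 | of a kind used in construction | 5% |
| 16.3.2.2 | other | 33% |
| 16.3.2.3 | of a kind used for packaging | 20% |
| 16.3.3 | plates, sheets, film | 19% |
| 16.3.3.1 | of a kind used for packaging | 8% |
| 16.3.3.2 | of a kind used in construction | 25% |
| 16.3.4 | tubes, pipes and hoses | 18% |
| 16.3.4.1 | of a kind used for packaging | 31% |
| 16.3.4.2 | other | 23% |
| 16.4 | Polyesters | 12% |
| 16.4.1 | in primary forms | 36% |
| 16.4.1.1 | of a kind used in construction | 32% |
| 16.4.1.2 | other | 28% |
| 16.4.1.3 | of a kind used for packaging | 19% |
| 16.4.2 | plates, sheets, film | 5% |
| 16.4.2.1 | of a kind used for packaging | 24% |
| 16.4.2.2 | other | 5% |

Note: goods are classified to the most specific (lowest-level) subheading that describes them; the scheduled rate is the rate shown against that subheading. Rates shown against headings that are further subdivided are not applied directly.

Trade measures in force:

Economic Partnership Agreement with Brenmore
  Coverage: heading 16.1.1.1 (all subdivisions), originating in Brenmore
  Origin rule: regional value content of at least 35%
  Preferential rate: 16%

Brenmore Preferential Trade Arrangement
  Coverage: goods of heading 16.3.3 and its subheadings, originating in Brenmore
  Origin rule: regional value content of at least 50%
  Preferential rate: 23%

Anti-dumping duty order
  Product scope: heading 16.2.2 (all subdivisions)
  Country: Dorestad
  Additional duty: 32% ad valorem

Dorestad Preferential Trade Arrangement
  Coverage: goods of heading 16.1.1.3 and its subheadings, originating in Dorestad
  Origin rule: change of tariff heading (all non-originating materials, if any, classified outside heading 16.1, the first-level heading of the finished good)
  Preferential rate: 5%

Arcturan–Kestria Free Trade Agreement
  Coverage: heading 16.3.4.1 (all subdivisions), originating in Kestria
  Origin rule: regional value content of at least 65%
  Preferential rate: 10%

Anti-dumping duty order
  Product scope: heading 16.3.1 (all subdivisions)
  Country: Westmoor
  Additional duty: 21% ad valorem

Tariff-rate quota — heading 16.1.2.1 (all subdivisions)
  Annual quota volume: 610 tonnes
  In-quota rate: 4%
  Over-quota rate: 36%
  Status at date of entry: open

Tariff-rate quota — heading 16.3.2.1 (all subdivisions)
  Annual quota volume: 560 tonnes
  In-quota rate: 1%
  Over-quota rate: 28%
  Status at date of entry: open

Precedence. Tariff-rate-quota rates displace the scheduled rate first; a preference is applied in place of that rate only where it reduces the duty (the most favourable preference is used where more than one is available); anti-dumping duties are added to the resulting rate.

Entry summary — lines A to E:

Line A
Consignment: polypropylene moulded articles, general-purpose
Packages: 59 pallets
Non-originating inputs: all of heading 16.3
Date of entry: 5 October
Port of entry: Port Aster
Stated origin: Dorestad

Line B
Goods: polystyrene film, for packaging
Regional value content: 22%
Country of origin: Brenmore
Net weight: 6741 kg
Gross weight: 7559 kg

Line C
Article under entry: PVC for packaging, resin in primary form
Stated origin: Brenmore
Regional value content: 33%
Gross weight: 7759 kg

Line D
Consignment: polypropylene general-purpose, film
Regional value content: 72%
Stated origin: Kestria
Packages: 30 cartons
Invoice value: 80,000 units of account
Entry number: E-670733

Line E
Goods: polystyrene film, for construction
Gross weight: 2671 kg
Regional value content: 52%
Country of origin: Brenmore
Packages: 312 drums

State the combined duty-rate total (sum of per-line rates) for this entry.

Line A: polypropylene → 16.2; moulded articles → 16.2.3; general-purpose → 16.2.3.1. Scheduled 31%. Dorestad agreement on 16.1.1.3: 16.2.3.1 not covered. → 31%.
Line B: polystyrene → 16.3; film → 16.3.3; for packaging → 16.3.3.1. Scheduled 8%. Brenmore agreement on 16.1.1.1: 16.3.3.1 not covered; Brenmore agreement on 16.3.3: RVC < 50%. → 8%.
Line C: PVC → 16.1; resin in primary form → 16.1.3; for packaging → 16.1.3.2. Scheduled 5%. Brenmore agreement on 16.1.1.1: 16.1.3.2 not covered; Brenmore agreement on 16.3.3: 16.1.3.2 not covered. → 5%.
Line D: polypropylene → 16.2; film → 16.2.2; general-purpose → 16.2.2.3. Scheduled 31%. Kestria agreement on 16.3.4.1: 16.2.2.3 not covered. → 31%.
Line E: polystyrene → 16.3; film → 16.3.3; for construction → 16.3.3.2. Scheduled 25%. Brenmore agreement on 16.1.1.1: 16.3.3.2 not covered; Brenmore agreement on 16.3.3: RVC ≥ 50% → 23% available; preferential 23%. → 23%.
Sum: 31% + 8% + 5% + 31% + 23% = 98%.

98%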